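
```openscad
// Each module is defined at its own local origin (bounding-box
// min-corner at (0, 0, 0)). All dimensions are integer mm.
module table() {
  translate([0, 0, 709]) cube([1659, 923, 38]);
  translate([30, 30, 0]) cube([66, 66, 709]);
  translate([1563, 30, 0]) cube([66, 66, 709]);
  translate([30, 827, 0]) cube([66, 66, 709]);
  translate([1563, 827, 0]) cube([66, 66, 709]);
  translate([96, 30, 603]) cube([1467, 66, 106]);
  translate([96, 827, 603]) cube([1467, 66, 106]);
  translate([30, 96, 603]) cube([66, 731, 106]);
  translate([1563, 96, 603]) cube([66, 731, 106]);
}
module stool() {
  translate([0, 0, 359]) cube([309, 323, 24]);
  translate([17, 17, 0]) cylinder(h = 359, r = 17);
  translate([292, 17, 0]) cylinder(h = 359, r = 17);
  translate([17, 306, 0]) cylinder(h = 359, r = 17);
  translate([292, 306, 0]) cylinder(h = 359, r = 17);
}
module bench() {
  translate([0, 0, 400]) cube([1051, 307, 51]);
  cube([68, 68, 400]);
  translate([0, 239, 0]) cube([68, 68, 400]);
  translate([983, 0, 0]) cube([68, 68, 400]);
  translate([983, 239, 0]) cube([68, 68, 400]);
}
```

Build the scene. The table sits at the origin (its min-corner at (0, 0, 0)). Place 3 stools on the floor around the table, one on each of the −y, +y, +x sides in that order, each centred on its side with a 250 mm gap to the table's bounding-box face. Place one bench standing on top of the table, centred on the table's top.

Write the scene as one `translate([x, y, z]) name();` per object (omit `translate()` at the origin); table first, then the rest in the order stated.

table();
translate([675, -573, 0]) stool();
translate([675, 1173, 0]) stool();
translate([1909, 300, 0]) stool();
translate([304, 308, 747]) bench();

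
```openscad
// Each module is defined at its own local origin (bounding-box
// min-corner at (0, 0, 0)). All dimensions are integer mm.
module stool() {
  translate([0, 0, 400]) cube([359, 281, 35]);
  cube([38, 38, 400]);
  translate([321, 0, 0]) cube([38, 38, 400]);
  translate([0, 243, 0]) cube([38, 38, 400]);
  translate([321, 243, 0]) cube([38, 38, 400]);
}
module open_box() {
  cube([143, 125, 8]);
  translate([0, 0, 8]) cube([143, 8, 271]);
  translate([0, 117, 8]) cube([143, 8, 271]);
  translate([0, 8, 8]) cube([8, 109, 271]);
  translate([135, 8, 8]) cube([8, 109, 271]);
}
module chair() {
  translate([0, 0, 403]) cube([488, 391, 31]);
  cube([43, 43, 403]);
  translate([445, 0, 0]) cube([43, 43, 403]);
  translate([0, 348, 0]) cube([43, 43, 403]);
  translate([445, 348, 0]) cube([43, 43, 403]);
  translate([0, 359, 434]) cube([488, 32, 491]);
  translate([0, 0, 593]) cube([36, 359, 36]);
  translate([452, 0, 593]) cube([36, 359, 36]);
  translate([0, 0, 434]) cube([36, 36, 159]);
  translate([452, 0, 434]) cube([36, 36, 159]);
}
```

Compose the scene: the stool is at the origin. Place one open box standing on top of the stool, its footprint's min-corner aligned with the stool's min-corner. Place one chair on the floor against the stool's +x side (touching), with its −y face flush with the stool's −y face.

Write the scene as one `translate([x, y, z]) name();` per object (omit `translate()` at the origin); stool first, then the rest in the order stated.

stool();
translate([0, 0, 435]) open_box();
translate([359, 0, 0]) chair();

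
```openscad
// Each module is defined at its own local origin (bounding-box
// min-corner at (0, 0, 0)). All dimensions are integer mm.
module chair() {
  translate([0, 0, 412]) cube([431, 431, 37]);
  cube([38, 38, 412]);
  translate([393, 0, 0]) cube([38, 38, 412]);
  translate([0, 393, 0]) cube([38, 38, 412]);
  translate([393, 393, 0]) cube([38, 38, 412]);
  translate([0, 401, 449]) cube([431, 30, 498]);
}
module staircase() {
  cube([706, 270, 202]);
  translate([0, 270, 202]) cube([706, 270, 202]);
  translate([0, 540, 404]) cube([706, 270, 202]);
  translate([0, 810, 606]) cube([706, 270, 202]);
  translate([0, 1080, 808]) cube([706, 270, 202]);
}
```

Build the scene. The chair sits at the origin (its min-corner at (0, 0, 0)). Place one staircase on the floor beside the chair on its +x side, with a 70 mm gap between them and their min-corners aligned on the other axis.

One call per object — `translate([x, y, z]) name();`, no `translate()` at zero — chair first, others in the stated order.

chair();
translate([501, 0, 0]) staircase();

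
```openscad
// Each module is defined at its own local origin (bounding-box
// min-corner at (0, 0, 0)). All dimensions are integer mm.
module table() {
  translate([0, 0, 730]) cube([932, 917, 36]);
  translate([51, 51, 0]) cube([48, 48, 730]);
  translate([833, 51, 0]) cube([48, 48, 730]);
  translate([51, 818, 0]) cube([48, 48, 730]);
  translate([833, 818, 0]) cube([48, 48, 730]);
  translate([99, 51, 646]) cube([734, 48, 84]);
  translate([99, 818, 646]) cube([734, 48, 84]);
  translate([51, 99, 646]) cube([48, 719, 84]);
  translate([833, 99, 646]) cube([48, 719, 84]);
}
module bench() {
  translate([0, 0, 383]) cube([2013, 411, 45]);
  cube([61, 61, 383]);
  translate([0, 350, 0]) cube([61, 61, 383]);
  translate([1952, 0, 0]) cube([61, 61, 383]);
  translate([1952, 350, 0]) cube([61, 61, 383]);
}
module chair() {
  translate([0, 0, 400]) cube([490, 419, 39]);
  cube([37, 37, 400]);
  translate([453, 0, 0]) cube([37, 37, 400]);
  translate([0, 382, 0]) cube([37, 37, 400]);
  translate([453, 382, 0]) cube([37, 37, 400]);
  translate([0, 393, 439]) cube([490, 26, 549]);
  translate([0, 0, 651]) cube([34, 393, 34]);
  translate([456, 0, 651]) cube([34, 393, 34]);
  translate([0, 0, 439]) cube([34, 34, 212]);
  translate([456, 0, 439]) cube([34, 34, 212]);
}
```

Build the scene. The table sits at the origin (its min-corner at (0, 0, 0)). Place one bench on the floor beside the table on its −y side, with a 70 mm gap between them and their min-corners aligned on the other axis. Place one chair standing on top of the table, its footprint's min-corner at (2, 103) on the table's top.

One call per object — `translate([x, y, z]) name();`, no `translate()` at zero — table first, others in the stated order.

table();
translate([0, -481, 0]) bench();
translate([2, 103, 766]) chair();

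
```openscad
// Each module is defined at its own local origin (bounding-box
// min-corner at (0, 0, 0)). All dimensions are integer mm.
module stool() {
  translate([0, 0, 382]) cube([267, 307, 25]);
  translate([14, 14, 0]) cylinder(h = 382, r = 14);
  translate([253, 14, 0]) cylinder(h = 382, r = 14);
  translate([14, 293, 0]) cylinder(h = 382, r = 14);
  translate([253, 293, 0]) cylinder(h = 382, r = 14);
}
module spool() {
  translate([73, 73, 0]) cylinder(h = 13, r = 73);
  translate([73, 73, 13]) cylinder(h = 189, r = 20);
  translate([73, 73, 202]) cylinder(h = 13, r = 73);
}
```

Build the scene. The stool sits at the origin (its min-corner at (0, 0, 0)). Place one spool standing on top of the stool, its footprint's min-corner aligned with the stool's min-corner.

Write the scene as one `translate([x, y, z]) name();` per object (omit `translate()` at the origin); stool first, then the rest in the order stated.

stool();
translate([0, 0, 407]) spool();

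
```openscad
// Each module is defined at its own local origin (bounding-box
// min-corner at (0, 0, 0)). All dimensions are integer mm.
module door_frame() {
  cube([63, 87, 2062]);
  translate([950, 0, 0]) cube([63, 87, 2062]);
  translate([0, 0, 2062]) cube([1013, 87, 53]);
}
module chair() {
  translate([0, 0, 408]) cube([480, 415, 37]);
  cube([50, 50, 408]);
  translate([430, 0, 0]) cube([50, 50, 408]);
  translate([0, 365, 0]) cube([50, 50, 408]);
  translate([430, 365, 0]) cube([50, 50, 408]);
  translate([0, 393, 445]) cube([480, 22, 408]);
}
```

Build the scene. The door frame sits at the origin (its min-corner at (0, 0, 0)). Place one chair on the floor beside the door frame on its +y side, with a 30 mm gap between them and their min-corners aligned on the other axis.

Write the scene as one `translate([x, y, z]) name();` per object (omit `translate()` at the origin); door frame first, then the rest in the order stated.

door_frame();
translate([0, 117, 0]) chair();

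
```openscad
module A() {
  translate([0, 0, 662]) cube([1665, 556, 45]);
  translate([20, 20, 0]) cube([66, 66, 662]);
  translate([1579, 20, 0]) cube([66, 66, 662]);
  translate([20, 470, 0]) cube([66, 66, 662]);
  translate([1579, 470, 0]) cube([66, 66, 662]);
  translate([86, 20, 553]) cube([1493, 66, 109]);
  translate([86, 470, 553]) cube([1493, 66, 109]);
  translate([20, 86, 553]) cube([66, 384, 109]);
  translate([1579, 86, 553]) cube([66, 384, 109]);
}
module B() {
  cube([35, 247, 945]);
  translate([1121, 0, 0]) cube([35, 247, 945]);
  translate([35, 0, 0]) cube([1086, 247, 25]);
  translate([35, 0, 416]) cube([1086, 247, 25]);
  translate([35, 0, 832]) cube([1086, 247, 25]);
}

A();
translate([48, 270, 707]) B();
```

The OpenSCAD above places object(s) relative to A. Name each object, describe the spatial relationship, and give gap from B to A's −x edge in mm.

A is a table. B is a bookshelf. The bookshelf is on top of the table. The gap from the bookshelf to the table's −x edge is 48 mm.

The bookshelf's min-x is at 48; the table's min-x is 0; gap = 48 mm.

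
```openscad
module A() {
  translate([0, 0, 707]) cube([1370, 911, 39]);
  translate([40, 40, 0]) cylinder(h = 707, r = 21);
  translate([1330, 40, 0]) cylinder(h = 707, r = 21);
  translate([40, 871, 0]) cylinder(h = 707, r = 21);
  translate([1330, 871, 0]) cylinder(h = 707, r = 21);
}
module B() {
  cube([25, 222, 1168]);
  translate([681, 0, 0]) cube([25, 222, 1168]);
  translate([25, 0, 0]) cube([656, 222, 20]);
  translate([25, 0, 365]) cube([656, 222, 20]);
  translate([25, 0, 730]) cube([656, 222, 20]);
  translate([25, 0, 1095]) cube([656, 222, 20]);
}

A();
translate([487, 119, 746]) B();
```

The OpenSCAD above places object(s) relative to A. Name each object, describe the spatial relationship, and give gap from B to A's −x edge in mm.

A is a table. B is a bookshelf. The bookshelf is on top of the table. The gap from the bookshelf to the table's −x edge is 487 mm.

The bookshelf's min-x is at 487; the table's min-x is 0; gap = 487 mm.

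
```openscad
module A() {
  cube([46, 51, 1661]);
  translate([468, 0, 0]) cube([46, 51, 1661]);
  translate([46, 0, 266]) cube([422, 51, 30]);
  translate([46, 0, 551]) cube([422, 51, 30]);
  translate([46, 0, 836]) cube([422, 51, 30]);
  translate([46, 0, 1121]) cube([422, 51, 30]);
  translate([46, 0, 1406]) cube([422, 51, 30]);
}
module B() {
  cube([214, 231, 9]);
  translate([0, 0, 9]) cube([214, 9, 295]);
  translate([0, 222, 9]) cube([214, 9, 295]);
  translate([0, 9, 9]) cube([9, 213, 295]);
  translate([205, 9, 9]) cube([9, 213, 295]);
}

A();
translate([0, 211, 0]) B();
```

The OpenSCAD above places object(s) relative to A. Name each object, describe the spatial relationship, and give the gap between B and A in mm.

A is a ladder. B is an open box. The open box is on the floor beside the ladder on its +y side. The gap between the open box and the ladder is 160 mm.

The open box's nearest face is 160 mm from the ladder's +y face.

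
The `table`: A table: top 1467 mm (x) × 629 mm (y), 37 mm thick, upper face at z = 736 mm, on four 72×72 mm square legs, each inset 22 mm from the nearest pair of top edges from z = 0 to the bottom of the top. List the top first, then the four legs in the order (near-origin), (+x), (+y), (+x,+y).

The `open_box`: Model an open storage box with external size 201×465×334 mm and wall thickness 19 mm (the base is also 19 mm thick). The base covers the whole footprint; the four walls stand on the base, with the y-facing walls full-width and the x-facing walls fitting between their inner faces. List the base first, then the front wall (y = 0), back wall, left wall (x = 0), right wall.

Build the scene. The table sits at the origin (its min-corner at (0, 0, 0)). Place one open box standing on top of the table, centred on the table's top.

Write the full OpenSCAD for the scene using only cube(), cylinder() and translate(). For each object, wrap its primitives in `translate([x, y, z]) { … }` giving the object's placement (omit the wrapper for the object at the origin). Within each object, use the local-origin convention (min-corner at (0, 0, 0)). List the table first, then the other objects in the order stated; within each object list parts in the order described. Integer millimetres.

translate([0, 0, 699]) cube([1467, 629, 37]);
translate([22, 22, 0]) cube([72, 72, 699]);
translate([1373, 22, 0]) cube([72, 72, 699]);
translate([22, 535, 0]) cube([72, 72, 699]);
translate([1373, 535, 0]) cube([72, 72, 699]);
translate([633, 82, 736]) {
  cube([201, 465, 19]);
  translate([0, 0, 19]) cube([201, 19, 315]);
  translate([0, 446, 19]) cube([201, 19, 315]);
  translate([0, 19, 19]) cube([19, 427, 315]);
  translate([182, 19, 19]) cube([19, 427, 315]);
}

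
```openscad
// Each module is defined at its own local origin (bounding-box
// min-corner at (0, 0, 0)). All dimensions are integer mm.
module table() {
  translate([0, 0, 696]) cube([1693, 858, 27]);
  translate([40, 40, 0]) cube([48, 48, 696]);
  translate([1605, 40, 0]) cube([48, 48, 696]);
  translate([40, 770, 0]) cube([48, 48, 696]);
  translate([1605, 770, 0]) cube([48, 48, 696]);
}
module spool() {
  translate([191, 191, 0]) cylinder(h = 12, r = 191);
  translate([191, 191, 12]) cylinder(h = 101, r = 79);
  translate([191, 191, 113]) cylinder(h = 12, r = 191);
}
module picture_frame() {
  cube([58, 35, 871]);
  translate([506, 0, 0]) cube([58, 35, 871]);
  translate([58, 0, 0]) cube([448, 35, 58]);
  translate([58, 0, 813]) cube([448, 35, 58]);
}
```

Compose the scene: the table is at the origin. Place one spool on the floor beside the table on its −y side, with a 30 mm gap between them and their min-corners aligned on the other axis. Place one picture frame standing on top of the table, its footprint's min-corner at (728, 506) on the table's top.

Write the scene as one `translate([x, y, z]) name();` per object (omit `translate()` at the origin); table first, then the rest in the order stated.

table();
translate([0, -412, 0]) spool();
translate([728, 506, 723]) picture_frame();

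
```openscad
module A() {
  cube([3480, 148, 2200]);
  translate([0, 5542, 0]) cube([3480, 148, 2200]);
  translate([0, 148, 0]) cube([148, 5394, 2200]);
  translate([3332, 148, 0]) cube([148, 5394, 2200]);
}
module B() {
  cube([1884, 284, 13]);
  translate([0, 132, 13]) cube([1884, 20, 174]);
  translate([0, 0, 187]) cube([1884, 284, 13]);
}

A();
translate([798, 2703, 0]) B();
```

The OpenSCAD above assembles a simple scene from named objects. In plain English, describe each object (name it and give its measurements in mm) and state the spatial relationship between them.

A is the wall frame of a small rectangular building: four walls, each 2200 mm tall and 148 mm thick, enclosing a footprint 3480 mm (x) by 5690 mm (y) outside-to-outside, with no floor or roof. The front and back walls (the −y and +y sides) span the full width; the two side walls fit between them.

B is an I-beam lying along x, 1884 mm long. Overall section height 200 mm. Two flanges 284 mm wide (y) and 13 mm thick, one on the floor and one at the top; a web 20 mm thick runs between them, centred on the flange width.

The I-beam sits inside the house frame, centred.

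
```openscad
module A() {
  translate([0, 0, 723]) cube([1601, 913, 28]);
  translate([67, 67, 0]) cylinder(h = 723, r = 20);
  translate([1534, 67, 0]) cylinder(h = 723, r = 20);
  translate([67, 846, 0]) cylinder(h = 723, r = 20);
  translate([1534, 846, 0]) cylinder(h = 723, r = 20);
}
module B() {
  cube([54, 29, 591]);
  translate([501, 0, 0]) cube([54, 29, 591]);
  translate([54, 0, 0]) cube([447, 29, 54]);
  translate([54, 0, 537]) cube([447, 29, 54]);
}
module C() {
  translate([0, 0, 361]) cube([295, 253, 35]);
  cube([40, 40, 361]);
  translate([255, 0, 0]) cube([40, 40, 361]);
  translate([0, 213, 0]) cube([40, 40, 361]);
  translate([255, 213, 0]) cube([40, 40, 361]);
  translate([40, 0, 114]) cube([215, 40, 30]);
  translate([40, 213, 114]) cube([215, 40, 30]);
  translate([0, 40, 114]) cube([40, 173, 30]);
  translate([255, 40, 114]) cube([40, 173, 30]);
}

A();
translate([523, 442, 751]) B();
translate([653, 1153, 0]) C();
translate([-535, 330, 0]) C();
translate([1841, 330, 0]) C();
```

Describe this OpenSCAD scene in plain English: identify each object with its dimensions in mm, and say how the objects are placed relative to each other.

A is a table with a 1601×913 mm rectangular top, 28 mm thick, top surface at z = 751 mm, supported by four round legs of 40 mm diameter, each leg's bounding box inset 47 mm from the nearest pair of top edges, running from the floor.

B is a rectangular picture frame lying in the x–z plane (depth along y). The opening is 447 mm wide (x) by 483 mm tall (z), surrounded by a border 54 mm wide on all four sides. The frame is 29 mm deep and is made of two full-height vertical stiles with two horizontal rails fitted between them.

C is a four-legged stool. The seat is a 295×253×35 mm slab whose top surface is at z = 396 mm; four square legs, each 40×40 mm in cross-section, run from the floor (z = 0) to the underside of the seat, each flush with a corner of the seat. Four stretchers, 40 mm wide and 30 mm tall, connect adjacent legs with their undersides at z = 114 mm, each running between the inner faces of the legs it joins and aligned with the legs' outer faces on the other axis.

The picture frame is on top of the table, centred. Three stools sit around the table at the +y, −x, +x sides.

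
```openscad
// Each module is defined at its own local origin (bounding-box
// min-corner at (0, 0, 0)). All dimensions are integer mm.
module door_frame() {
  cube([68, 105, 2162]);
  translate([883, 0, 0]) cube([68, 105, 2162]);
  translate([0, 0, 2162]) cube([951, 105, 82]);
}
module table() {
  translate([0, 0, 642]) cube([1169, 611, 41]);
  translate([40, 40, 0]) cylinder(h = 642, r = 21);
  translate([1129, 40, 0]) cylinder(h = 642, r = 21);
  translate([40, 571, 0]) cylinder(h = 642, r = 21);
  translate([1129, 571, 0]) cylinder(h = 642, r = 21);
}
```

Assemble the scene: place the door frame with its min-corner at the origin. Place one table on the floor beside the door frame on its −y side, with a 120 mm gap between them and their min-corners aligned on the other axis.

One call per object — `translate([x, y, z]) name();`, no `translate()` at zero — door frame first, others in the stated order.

door_frame();
translate([0, -731, 0]) table();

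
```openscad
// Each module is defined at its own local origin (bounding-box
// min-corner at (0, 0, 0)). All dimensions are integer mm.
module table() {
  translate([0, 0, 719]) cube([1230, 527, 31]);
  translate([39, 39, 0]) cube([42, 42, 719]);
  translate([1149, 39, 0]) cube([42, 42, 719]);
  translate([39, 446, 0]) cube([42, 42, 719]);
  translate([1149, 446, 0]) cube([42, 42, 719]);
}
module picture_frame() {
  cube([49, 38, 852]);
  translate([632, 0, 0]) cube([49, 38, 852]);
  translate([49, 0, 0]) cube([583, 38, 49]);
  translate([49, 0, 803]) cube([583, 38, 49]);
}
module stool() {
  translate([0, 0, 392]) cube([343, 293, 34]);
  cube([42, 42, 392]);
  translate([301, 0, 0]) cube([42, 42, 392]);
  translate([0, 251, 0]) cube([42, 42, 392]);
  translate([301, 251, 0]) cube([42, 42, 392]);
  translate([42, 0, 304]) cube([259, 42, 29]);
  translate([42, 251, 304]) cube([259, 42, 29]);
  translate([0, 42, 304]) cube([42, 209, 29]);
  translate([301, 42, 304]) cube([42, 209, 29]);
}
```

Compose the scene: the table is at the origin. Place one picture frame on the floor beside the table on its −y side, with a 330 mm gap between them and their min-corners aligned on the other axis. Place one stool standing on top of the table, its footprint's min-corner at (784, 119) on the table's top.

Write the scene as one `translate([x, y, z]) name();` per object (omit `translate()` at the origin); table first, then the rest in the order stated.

table();
translate([0, -368, 0]) picture_frame();
translate([784, 119, 750]) stool();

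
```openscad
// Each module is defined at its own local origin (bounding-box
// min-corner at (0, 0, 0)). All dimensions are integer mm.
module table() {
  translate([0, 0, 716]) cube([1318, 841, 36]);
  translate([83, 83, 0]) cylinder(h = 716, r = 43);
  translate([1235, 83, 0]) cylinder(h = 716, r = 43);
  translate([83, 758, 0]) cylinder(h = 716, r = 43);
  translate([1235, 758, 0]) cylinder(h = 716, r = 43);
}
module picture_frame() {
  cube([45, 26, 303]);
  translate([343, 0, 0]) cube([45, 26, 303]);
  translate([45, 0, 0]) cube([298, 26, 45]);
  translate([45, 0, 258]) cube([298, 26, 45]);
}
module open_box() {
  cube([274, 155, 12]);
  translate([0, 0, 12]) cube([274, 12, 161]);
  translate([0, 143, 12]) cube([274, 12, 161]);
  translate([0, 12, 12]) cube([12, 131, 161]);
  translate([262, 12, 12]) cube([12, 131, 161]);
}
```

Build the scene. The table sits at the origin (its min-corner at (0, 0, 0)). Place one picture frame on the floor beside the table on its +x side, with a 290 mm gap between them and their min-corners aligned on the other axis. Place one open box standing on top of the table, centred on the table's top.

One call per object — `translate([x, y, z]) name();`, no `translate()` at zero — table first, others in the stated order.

table();
translate([1608, 0, 0]) picture_frame();
translate([522, 343, 752]) open_box();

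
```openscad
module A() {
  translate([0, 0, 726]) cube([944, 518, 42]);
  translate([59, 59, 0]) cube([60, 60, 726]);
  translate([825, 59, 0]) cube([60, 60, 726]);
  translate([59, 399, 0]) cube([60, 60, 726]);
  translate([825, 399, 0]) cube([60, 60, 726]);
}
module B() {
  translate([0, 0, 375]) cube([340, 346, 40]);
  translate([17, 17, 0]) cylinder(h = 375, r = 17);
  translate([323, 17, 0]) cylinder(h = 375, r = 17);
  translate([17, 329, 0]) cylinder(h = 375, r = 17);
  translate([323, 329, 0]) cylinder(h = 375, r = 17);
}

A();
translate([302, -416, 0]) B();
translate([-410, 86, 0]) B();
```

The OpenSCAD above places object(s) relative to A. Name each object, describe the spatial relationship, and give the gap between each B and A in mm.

A is a table. B is a stool. Two stools sit around the table at the −y, −x sides. The gap between each stool and the table is 70 mm.

Each stool's nearest face is 70 mm from the table's bounding box.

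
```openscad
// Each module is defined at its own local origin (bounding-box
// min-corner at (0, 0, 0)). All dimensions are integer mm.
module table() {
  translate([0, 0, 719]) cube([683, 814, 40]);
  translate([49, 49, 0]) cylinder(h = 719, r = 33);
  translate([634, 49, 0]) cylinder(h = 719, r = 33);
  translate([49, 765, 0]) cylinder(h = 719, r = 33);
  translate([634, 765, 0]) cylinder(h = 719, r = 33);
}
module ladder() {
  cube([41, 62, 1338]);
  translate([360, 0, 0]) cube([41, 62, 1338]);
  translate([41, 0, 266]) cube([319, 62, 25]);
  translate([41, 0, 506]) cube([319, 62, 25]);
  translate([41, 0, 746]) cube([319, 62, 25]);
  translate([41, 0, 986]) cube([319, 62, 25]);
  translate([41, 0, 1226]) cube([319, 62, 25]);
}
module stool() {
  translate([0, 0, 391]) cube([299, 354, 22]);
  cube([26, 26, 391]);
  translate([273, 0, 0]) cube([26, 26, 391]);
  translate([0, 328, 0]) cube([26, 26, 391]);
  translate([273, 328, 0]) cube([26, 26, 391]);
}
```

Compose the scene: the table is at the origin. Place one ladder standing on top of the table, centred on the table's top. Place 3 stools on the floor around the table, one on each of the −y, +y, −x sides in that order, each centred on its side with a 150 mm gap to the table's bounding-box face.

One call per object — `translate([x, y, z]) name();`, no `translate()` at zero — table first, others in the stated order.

table();
translate([141, 376, 759]) ladder();
translate([192, -504, 0]) stool();
translate([192, 964, 0]) stool();
translate([-449, 230, 0]) stool();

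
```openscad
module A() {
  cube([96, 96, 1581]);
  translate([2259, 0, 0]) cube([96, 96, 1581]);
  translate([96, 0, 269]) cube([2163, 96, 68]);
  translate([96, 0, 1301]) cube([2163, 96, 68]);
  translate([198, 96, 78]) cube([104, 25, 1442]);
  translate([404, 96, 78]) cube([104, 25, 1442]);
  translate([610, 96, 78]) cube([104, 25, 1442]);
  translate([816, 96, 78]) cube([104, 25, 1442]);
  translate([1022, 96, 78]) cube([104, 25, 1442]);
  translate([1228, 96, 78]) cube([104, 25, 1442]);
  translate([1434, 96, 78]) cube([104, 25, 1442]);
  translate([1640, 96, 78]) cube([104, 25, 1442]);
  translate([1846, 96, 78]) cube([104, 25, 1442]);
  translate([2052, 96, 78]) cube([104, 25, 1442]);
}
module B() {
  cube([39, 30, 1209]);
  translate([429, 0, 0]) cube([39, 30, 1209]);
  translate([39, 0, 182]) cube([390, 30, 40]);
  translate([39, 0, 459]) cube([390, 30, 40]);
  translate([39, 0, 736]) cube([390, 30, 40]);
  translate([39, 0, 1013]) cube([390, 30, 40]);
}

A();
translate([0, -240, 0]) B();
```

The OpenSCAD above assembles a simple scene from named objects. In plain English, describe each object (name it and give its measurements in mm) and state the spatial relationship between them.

A is a fence section. Two 96×96 mm posts, 1581 mm tall, stand on the floor with a clear span of 2163 mm between their inner faces. Two horizontal rails of 96×68 mm section span the gap between the posts with their undersides at z = 269 mm and z = 1301 mm, flush with the posts' −y face. 10 pickets, each 104 mm wide, 25 mm thick and 1442 mm tall, are fixed to the +y face of the rails with their bottoms at z = 78 mm, evenly spaced across the span with equal gaps (rounded down to the nearest mm) at the −x end and between each pair — any rounding remainder accumulates at the +x end.

B is a straight ladder. Two 39×30 mm vertical rails, 1209 mm tall, stand 468 mm apart (outside-to-outside) with their front faces coplanar on the −y side. 4 rungs, each 30 mm deep and 40 mm tall, span between the inner faces of the rails, front faces flush with the rails. The lowest rung's underside is at z = 182 mm and rungs are spaced 277 mm apart (underside to underside).

The ladder is on the floor beside the fence section on its −y side.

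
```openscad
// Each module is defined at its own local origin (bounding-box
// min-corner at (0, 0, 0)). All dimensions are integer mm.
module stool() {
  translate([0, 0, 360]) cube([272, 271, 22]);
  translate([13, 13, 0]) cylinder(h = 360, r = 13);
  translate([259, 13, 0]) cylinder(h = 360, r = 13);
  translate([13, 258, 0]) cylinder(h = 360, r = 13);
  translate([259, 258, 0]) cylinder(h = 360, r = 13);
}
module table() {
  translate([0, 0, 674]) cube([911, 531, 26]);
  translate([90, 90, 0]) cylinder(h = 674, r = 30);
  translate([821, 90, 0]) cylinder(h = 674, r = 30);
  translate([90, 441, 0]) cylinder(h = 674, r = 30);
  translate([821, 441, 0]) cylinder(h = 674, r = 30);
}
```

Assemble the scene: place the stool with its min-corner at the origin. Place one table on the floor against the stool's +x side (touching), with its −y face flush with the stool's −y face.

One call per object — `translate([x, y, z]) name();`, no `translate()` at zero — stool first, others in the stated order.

stool();
translate([272, 0, 0]) table();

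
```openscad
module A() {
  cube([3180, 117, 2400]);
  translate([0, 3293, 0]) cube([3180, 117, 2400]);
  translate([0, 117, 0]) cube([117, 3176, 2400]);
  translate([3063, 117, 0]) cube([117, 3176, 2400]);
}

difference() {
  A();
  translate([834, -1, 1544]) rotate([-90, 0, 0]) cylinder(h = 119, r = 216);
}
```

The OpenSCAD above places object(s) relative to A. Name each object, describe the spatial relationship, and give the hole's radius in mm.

A is a house frame. The house frame has a circular hole through its front wall. The hole's radius is 216 mm.

The subtracted cylinder has r = 216 mm.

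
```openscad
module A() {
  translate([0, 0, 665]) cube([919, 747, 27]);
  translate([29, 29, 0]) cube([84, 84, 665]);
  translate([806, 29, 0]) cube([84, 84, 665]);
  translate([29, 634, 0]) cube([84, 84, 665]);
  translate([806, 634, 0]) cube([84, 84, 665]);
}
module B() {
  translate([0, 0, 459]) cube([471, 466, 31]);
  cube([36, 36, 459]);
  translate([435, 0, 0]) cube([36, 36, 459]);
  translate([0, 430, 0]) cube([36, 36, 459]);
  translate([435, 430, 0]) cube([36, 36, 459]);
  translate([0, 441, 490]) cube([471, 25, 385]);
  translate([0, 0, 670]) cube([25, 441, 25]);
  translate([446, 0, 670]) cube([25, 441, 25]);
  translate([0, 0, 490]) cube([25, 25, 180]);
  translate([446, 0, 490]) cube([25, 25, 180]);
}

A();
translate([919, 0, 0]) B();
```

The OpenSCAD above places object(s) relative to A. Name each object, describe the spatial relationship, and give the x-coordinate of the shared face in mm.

A is a table. B is a chair. The chair is against the table's +x side, with their −y faces flush. The x-coordinate of the shared face is 919 mm.

The table's +x face and the chair's −x face are both at x = 919 mm.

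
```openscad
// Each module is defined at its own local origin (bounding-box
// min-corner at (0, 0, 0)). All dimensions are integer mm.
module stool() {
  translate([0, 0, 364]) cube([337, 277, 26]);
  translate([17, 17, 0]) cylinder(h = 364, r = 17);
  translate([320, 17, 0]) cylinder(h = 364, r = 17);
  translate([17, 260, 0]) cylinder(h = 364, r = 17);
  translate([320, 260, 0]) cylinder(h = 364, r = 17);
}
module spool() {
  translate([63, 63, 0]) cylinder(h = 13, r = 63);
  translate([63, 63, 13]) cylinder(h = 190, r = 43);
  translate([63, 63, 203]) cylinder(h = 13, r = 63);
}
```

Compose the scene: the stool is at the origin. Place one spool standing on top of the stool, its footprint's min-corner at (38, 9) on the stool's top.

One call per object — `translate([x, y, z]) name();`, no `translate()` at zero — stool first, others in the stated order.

stool();
translate([38, 9, 390]) spool();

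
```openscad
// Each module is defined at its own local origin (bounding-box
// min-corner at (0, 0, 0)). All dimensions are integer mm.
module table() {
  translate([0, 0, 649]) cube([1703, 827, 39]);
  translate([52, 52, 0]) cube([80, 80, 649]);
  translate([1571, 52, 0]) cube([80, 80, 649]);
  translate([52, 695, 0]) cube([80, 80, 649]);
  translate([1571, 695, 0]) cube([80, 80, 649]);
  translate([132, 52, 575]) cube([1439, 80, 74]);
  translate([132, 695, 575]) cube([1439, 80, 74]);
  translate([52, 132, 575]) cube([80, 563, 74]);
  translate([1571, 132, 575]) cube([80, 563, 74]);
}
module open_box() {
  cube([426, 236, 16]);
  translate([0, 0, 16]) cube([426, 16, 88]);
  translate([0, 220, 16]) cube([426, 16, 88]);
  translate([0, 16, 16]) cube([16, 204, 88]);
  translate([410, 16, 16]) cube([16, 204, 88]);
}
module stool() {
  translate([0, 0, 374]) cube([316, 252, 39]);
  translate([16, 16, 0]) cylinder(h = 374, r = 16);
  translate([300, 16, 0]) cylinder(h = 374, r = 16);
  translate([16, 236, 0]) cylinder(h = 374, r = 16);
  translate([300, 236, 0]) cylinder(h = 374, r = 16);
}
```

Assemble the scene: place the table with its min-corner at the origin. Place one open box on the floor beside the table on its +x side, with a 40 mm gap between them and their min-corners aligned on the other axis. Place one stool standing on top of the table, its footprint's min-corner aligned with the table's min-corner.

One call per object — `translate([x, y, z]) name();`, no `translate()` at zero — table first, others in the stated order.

table();
translate([1743, 0, 0]) open_box();
translate([0, 0, 688]) stool();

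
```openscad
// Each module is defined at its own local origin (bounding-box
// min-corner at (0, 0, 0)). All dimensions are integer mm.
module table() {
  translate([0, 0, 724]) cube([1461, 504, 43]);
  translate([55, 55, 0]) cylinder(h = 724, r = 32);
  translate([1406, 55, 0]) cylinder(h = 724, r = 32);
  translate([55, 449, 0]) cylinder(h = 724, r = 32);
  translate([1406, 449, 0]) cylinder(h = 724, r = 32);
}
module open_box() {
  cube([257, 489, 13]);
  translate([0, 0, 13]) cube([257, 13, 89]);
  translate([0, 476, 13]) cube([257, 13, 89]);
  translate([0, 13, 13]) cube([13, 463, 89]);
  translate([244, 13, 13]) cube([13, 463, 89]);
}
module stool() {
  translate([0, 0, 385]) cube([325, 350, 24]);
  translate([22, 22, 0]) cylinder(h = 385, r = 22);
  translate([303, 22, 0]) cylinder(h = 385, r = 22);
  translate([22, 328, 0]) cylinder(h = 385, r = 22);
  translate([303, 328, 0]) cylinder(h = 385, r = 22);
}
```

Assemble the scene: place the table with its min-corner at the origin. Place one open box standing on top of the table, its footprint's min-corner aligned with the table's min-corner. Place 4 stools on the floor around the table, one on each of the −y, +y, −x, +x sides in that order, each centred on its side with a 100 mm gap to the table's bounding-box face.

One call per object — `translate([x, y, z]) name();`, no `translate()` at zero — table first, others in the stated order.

table();
translate([0, 0, 767]) open_box();
translate([568, -450, 0]) stool();
translate([568, 604, 0]) stool();
translate([-425, 77, 0]) stool();
translate([1561, 77, 0]) stool();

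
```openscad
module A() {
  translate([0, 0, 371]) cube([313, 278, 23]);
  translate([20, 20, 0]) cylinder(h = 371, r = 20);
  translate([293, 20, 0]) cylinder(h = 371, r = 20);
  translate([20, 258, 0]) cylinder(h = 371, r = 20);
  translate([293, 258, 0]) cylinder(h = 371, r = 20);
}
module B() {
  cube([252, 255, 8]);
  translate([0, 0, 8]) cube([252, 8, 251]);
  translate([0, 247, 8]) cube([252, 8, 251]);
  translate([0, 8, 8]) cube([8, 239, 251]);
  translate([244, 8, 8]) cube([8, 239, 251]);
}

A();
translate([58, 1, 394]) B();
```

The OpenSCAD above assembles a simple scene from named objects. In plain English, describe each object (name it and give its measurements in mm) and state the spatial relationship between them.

A is a four-legged stool. The seat is 313×278 mm, 23 mm thick, top at z = 394 mm. It stands on four round legs, each 40 mm in diameter, from z = 0 to the seat underside, each leg's axis is inset half a diameter from the nearest pair of seat edges (so the leg's bounding box is flush with the corner).

B is an open storage box with external size 252×255×259 mm and wall thickness 8 mm (the base is also 8 mm thick). The base covers the whole footprint; the four walls stand on the base, with the y-facing walls full-width and the x-facing walls fitting between their inner faces.

The open box is on top of the stool.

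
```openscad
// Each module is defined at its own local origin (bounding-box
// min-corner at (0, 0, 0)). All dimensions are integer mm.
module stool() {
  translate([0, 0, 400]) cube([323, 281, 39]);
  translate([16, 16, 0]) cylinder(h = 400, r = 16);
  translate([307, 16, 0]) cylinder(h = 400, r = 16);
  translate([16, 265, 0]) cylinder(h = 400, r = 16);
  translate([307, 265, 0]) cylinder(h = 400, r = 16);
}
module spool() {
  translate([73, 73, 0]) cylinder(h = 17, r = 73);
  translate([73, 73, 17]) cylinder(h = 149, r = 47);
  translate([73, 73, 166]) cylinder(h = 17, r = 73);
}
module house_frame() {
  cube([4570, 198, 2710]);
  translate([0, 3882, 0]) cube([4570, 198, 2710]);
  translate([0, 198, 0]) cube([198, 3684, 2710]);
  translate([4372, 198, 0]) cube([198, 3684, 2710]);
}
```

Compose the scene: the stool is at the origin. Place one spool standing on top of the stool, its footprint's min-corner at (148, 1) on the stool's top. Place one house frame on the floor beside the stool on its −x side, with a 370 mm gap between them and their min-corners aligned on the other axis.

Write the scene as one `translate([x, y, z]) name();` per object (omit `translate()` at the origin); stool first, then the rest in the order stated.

stool();
translate([148, 1, 439]) spool();
translate([-4940, 0, 0]) house_frame();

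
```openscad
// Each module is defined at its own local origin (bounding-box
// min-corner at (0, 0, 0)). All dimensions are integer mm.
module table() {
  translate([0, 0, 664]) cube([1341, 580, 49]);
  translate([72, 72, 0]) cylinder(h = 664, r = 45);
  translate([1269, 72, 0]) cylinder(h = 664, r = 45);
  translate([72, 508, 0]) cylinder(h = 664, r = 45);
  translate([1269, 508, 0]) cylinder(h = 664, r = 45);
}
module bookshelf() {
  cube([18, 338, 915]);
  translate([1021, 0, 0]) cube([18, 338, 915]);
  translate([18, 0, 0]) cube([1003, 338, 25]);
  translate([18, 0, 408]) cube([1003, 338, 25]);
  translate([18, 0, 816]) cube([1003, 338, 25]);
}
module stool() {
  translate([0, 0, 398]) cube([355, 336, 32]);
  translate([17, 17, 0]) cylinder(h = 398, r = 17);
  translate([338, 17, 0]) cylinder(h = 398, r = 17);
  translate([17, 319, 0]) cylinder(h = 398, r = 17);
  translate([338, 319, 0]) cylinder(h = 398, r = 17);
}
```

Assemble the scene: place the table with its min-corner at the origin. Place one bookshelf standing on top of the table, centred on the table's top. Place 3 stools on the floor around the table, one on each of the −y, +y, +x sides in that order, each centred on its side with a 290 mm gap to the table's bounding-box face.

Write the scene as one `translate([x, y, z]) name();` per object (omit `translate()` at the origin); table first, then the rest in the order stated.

table();
translate([151, 121, 713]) bookshelf();
translate([493, -626, 0]) stool();
translate([493, 870, 0]) stool();
translate([1631, 122, 0]) stool();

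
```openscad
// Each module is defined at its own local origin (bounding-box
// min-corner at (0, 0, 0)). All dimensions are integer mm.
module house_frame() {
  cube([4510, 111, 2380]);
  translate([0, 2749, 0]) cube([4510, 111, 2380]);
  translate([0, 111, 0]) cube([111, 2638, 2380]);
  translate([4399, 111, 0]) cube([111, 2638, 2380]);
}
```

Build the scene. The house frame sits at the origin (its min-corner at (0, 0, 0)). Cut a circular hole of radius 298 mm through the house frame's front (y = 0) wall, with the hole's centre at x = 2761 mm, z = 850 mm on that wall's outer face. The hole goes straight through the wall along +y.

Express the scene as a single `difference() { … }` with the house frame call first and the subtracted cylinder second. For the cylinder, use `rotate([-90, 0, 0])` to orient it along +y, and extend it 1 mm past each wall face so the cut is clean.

difference() {
  house_frame();
  translate([2761, -1, 850]) rotate([-90, 0, 0]) cylinder(h = 113, r = 298);
}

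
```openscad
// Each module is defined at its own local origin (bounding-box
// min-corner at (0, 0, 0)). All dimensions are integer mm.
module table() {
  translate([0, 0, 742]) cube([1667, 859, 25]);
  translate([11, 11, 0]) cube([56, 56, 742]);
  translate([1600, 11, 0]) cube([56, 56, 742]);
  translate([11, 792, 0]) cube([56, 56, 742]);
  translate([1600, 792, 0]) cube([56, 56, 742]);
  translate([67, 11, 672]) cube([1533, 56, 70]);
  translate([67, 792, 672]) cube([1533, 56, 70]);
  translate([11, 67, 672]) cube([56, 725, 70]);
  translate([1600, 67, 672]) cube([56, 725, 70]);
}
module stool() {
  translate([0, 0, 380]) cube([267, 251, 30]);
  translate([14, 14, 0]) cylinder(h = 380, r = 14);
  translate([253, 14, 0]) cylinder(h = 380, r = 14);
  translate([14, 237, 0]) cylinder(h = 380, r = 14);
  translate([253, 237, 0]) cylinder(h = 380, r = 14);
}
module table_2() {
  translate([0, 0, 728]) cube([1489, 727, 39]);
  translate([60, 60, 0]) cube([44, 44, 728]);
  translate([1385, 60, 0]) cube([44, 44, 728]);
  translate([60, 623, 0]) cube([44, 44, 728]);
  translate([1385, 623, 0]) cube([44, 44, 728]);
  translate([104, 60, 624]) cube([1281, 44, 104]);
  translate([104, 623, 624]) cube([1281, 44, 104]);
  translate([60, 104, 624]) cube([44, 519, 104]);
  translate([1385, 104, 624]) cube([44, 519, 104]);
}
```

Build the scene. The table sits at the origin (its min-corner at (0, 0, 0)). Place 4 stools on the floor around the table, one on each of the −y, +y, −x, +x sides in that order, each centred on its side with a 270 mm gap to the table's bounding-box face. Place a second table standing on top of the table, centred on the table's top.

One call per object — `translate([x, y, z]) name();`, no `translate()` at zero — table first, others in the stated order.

table();
translate([700, -521, 0]) stool();
translate([700, 1129, 0]) stool();
translate([-537, 304, 0]) stool();
translate([1937, 304, 0]) stool();
translate([89, 66, 767]) table_2();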